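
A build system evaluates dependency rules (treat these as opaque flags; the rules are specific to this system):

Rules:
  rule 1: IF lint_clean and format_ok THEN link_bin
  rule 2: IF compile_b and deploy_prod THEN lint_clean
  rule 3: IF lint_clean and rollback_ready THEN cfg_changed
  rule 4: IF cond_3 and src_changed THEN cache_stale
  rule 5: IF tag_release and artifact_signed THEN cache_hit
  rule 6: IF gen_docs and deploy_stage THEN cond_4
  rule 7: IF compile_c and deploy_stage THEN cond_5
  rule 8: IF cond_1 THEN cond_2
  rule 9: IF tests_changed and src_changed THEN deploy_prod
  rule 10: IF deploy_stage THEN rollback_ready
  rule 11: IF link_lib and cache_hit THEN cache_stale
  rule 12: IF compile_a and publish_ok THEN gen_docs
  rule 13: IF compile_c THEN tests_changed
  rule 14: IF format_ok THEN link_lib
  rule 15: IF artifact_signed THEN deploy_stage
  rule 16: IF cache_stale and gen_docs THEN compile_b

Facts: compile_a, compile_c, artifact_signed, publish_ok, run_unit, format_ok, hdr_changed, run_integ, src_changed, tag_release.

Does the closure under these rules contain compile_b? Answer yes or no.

yes

Round 1 fires rule 5, rule 12, rule 13, rule 14, rule 15, giving cache_hit, gen_docs, tests_changed, link_lib, deploy_stage.
Round 2 fires rule 6, rule 7, rule 9, rule 10, rule 11, giving cond_4, cond_5, deploy_prod, rollback_ready, cache_stale.
Round 3 fires rule 16, giving compile_b.
Round 4 fires rule 2, giving lint_clean.
Round 5 fires rule 1, rule 3, giving link_bin, cfg_changed.
compile_b appears in round 3, so it is derivable.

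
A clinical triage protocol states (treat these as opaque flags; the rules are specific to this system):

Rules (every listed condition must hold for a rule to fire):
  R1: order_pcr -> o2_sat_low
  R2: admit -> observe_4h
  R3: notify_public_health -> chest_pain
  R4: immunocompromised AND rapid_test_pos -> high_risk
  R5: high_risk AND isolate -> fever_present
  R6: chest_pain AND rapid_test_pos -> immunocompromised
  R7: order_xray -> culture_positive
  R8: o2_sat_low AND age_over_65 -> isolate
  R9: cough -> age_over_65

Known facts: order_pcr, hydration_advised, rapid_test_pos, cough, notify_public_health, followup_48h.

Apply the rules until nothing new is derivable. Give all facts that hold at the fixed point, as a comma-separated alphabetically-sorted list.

age_over_65, chest_pain, cough, fever_present, followup_48h, high_risk, hydration_advised, immunocompromised, isolate, notify_public_health, o2_sat_low, order_pcr, rapid_test_pos

Round 1 — R1, R3, R9, derive o2_sat_low, chest_pain, age_over_65.
Round 2 — R6, R8, derive immunocompromised, isolate.
Round 3 — R4, derive high_risk.
Round 4 — R5, derive fever_present.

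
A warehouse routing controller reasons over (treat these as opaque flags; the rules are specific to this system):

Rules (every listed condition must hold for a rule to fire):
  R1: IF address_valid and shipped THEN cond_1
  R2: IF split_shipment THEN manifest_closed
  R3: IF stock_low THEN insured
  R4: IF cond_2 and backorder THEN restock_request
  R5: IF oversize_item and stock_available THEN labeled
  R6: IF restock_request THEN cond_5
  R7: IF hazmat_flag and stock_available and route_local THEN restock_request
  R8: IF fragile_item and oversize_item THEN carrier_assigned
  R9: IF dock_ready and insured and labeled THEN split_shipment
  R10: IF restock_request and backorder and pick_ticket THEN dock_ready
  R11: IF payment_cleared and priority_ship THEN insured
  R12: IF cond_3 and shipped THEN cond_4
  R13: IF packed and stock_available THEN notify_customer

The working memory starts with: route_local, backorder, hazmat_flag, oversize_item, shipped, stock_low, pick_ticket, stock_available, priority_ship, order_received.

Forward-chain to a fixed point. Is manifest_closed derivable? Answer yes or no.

yes

Round 1 — R3, R5, R7, derive insured, labeled, restock_request.
Round 2 — R6, R10, derive cond_5, dock_ready.
Round 3 — R9, derive split_shipment.
Round 4 — R2, derive manifest_closed.
manifest_closed appears in round 4, so it is derivable.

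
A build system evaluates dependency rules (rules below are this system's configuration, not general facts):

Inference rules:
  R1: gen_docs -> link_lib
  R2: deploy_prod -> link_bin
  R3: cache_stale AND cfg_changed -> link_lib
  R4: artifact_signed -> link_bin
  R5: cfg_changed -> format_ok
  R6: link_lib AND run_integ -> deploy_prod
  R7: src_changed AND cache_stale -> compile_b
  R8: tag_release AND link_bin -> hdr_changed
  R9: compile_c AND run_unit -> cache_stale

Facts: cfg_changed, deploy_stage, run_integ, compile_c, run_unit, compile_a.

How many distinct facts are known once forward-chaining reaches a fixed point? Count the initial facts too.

[1] R5 [cfg_changed -> format_ok]; R9 [compile_c AND run_unit -> cache_stale]. ⇒ new: format_ok, cache_stale.
[2] R3 [cache_stale AND cfg_changed -> link_lib]. ⇒ new: link_lib.
[3] R6 [link_lib AND run_integ -> deploy_prod]. ⇒ new: deploy_prod.
[4] R2 [deploy_prod -> link_bin]. ⇒ new: link_bin.
Closure: {cache_stale, cfg_changed, compile_a, compile_c, deploy_prod, deploy_stage, format_ok, link_bin, link_lib, run_integ, run_unit} — 11 facts.

11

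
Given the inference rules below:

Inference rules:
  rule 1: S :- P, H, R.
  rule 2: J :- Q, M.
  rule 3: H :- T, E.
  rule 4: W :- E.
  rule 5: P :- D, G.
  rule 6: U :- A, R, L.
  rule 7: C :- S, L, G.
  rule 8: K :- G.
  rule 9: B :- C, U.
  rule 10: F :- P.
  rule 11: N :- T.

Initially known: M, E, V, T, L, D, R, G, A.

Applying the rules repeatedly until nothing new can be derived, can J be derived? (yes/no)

Round 1: rule 3 [H :- T, E.]; rule 4 [W :- E.]; rule 5 [P :- D, G.]; rule 6 [U :- A, R, L.]; rule 8 [K :- G.]; rule 11 [N :- T.]. New: H, W, P, U, K, N.
Round 2: rule 1 [S :- P, H, R.]; rule 10 [F :- P.]. New: S, F.
Round 3: rule 7 [C :- S, L, G.]. New: C.
Round 4: rule 9 [B :- C, U.]. New: B.
Fixed point reached. J is concluded only by rule 2; rule 2 needs Q (never derived).

no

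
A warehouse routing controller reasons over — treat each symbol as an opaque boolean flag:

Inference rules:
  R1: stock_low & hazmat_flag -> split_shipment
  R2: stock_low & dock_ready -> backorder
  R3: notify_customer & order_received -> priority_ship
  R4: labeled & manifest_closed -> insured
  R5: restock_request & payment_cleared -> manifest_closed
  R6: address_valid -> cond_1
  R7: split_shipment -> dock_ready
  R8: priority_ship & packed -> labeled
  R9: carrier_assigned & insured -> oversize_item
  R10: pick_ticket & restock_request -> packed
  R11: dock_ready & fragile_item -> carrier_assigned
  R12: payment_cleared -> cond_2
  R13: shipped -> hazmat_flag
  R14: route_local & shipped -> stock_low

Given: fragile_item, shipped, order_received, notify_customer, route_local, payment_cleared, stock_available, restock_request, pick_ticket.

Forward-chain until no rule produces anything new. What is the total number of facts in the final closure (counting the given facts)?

22

Round 1 — R3, R5, R10, R12, R13, R14, derive priority_ship, manifest_closed, packed, cond_2, hazmat_flag, stock_low.
Round 2 — R1, R8, derive split_shipment, labeled.
Round 3 — R4, R7, derive insured, dock_ready.
Round 4 — R2, R11, derive backorder, carrier_assigned.
Round 5 — R9, derive oversize_item.
Closure: {backorder, carrier_assigned, cond_2, dock_ready, fragile_item, hazmat_flag, insured, labeled, manifest_closed, notify_customer, order_received, oversize_item, packed, payment_cleared, pick_ticket, priority_ship, restock_request, route_local, shipped, split_shipment, stock_available, stock_low} — 22 facts.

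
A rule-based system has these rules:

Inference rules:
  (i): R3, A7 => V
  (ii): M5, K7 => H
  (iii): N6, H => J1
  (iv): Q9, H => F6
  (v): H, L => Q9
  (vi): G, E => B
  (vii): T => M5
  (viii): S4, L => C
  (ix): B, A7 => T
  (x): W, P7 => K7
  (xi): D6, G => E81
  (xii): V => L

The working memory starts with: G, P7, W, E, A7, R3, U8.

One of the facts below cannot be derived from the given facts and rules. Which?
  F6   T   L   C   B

[1] (i) [R3, A7 => V]; (vi) [G, E => B]; (x) [W, P7 => K7]. ⇒ new: V, B, K7.
[2] (ix) [B, A7 => T]; (xii) [V => L]. ⇒ new: T, L.
[3] (vii) [T => M5]. ⇒ new: M5.
[4] (ii) [M5, K7 => H]. ⇒ new: H.
[5] (v) [H, L => Q9]. ⇒ new: Q9.
[6] (iv) [Q9, H => F6]. ⇒ new: F6.
Derived: F6 (round 6), B (round 1), T (round 2), L (round 2). C never appears in any round.

C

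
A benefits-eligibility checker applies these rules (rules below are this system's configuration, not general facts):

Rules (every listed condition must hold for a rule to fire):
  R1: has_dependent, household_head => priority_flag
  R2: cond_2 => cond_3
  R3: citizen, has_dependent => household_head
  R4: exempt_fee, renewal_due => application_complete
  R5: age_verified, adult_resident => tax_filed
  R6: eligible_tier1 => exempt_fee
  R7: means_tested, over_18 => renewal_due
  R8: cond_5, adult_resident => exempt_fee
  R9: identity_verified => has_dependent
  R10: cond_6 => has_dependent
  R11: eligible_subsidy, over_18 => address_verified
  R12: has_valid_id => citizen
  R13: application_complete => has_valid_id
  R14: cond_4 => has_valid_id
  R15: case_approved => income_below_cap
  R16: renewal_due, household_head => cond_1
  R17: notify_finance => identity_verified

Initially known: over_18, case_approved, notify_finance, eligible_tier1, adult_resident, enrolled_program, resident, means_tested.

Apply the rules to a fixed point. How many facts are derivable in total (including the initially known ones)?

Round 1: R6 [eligible_tier1 => exempt_fee]; R7 [means_tested, over_18 => renewal_due]; R15 [case_approved => income_below_cap]; R17 [notify_finance => identity_verified]. New: exempt_fee, renewal_due, income_below_cap, identity_verified.
Round 2: R4 [exempt_fee, renewal_due => application_complete]; R9 [identity_verified => has_dependent]. New: application_complete, has_dependent.
Round 3: R13 [application_complete => has_valid_id]. New: has_valid_id.
Round 4: R12 [has_valid_id => citizen]. New: citizen.
Round 5: R3 [citizen, has_dependent => household_head]. New: household_head.
Round 6: R1 [has_dependent, household_head => priority_flag]; R16 [renewal_due, household_head => cond_1]. New: priority_flag, cond_1.
Closure: {adult_resident, application_complete, case_approved, citizen, cond_1, eligible_tier1, enrolled_program, exempt_fee, has_dependent, has_valid_id, household_head, identity_verified, income_below_cap, means_tested, notify_finance, over_18, priority_flag, renewal_due, resident} — 19 facts.

19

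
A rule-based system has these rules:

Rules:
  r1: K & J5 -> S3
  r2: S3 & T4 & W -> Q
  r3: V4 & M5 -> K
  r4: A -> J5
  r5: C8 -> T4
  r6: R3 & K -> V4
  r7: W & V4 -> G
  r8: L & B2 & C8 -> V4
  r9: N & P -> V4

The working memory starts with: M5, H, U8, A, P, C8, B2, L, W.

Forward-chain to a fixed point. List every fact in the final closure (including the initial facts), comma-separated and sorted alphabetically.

Round 1 — r4, r5, r8, derive J5, T4, V4.
Round 2 — r3, r7, derive K, G.
Round 3 — r1, derive S3.
Round 4 — r2, derive Q.

A, B2, C8, G, H, J5, K, L, M5, P, Q, S3, T4, U8, V4, W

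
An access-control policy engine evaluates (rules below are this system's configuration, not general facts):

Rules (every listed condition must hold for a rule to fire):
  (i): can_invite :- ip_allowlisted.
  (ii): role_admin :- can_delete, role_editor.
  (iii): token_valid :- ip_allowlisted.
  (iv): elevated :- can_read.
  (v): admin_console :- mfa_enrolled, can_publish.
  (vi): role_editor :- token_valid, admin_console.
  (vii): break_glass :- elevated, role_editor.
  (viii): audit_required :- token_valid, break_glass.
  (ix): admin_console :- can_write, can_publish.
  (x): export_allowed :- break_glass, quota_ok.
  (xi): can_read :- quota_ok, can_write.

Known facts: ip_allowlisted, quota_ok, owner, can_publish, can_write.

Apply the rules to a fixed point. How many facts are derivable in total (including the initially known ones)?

14

Round 1 — (i), (iii), (ix), (xi), derive can_invite, token_valid, admin_console, can_read.
Round 2 — (iv), (vi), derive elevated, role_editor.
Round 3 — (vii), derive break_glass.
Round 4 — (viii), (x), derive audit_required, export_allowed.
Closure: {admin_console, audit_required, break_glass, can_invite, can_publish, can_read, can_write, elevated, export_allowed, ip_allowlisted, owner, quota_ok, role_editor, token_valid} — 14 facts.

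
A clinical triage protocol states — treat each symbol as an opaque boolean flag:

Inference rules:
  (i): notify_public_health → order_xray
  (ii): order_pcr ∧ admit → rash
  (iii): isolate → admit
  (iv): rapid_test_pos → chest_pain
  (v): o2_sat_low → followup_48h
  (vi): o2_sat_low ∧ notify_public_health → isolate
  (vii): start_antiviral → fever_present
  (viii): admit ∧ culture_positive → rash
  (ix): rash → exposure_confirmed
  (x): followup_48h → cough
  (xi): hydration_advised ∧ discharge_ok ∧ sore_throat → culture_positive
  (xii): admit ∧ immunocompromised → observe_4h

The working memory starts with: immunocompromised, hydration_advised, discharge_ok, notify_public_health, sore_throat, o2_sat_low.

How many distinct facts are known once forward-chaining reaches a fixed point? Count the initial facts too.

[1] (i) [notify_public_health → order_xray]; (v) [o2_sat_low → followup_48h]; (vi) [o2_sat_low ∧ notify_public_health → isolate]; (xi) [hydration_advised ∧ discharge_ok ∧ sore_throat → culture_positive]. ⇒ new: order_xray, followup_48h, isolate, culture_positive.
[2] (iii) [isolate → admit]; (x) [followup_48h → cough]. ⇒ new: admit, cough.
[3] (viii) [admit ∧ culture_positive → rash]; (xii) [admit ∧ immunocompromised → observe_4h]. ⇒ new: rash, observe_4h.
[4] (ix) [rash → exposure_confirmed]. ⇒ new: exposure_confirmed.
Closure: {admit, cough, culture_positive, discharge_ok, exposure_confirmed, followup_48h, hydration_advised, immunocompromised, isolate, notify_public_health, o2_sat_low, observe_4h, order_xray, rash, sore_throat} — 15 facts.

15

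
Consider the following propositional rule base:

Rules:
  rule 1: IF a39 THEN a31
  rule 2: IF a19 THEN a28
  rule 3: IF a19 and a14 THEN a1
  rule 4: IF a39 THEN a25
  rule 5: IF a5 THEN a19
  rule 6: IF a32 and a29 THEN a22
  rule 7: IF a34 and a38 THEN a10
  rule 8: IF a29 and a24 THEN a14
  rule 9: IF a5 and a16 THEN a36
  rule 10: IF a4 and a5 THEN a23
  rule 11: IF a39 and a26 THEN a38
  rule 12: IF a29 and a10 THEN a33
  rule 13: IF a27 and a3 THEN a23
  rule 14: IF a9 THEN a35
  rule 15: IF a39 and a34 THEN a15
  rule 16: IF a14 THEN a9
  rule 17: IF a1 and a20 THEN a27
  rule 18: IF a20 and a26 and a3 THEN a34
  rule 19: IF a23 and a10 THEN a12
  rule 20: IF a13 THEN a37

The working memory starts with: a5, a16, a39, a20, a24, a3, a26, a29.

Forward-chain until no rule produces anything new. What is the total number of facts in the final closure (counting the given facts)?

Round 1 — rule 1, rule 4, rule 5, rule 8, rule 9, rule 11, rule 18, derive a31, a25, a19, a14, a36, a38, a34.
Round 2 — rule 2, rule 3, rule 7, rule 15, rule 16, derive a28, a1, a10, a15, a9.
Round 3 — rule 12, rule 14, rule 17, derive a33, a35, a27.
Round 4 — rule 13, derive a23.
Round 5 — rule 19, derive a12.
Closure: {a1, a10, a12, a14, a15, a16, a19, a20, a23, a24, a25, a26, a27, a28, a29, a3, a31, a33, a34, a35, a36, a38, a39, a5, a9} — 25 facts.

25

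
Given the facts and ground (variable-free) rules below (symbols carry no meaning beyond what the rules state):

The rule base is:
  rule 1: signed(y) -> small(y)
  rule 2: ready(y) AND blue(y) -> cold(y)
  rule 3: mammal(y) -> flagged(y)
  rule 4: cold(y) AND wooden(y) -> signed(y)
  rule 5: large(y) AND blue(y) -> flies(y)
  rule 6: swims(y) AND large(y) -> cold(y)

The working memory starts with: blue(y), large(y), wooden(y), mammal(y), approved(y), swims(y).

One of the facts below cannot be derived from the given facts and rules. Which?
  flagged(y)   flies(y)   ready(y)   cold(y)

ready(y)

Round 1: rule 3 [mammal(y) -> flagged(y)]; rule 5 [large(y) AND blue(y) -> flies(y)]; rule 6 [swims(y) AND large(y) -> cold(y)]. Adds flagged(y), flies(y), cold(y).
Round 2: rule 4 [cold(y) AND wooden(y) -> signed(y)]. Adds signed(y).
Round 3: rule 1 [signed(y) -> small(y)]. Adds small(y).
Derived: cold(y) (round 1), flies(y) (round 1), flagged(y) (round 1). ready(y) never appears in any round.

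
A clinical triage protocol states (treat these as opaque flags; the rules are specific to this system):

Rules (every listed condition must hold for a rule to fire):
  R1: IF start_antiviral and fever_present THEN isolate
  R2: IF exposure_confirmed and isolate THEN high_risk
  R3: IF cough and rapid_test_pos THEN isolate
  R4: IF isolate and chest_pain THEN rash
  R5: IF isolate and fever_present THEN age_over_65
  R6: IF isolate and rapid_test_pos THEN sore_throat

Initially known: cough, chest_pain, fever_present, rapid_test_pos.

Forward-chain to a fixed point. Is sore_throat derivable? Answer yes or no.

yes

Round 1: R3 [IF cough and rapid_test_pos THEN isolate]. New: isolate.
Round 2: R4 [IF isolate and chest_pain THEN rash]; R5 [IF isolate and fever_present THEN age_over_65]; R6 [IF isolate and rapid_test_pos THEN sore_throat]. New: rash, age_over_65, sore_throat.
sore_throat appears in round 2, so it is derivable.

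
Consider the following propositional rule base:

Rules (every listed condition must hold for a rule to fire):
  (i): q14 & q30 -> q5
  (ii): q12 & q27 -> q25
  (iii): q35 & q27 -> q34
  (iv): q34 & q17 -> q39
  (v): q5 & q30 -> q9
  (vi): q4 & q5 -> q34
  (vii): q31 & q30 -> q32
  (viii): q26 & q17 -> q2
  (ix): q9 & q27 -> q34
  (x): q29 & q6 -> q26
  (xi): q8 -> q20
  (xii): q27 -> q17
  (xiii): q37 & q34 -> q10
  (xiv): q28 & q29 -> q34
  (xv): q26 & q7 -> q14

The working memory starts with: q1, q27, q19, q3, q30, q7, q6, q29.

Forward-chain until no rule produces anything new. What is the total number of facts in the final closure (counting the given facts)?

Round 1: (x) [q29 & q6 -> q26]; (xii) [q27 -> q17]. New: q26, q17.
Round 2: (viii) [q26 & q17 -> q2]; (xv) [q26 & q7 -> q14]. New: q2, q14.
Round 3: (i) [q14 & q30 -> q5]. New: q5.
Round 4: (v) [q5 & q30 -> q9]. New: q9.
Round 5: (ix) [q9 & q27 -> q34]. New: q34.
Round 6: (iv) [q34 & q17 -> q39]. New: q39.
Closure: {q1, q14, q17, q19, q2, q26, q27, q29, q3, q30, q34, q39, q5, q6, q7, q9} — 16 facts.

16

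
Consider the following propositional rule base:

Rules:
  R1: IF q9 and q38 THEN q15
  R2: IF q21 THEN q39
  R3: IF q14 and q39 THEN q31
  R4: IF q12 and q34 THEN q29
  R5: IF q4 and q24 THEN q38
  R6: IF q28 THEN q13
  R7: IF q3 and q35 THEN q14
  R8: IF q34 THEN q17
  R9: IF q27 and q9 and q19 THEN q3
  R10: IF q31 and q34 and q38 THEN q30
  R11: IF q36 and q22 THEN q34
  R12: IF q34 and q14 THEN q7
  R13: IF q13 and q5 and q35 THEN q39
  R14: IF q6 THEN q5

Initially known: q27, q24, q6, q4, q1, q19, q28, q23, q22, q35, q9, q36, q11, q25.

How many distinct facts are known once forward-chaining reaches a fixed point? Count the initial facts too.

[1] R5 [IF q4 and q24 THEN q38]; R6 [IF q28 THEN q13]; R9 [IF q27 and q9 and q19 THEN q3]; R11 [IF q36 and q22 THEN q34]; R14 [IF q6 THEN q5]. ⇒ new: q38, q13, q3, q34, q5.
[2] R1 [IF q9 and q38 THEN q15]; R7 [IF q3 and q35 THEN q14]; R8 [IF q34 THEN q17]; R13 [IF q13 and q5 and q35 THEN q39]. ⇒ new: q15, q14, q17, q39.
[3] R3 [IF q14 and q39 THEN q31]; R12 [IF q34 and q14 THEN q7]. ⇒ new: q31, q7.
[4] R10 [IF q31 and q34 and q38 THEN q30]. ⇒ new: q30.
Closure: {q1, q11, q13, q14, q15, q17, q19, q22, q23, q24, q25, q27, q28, q3, q30, q31, q34, q35, q36, q38, q39, q4, q5, q6, q7, q9} — 26 facts.

26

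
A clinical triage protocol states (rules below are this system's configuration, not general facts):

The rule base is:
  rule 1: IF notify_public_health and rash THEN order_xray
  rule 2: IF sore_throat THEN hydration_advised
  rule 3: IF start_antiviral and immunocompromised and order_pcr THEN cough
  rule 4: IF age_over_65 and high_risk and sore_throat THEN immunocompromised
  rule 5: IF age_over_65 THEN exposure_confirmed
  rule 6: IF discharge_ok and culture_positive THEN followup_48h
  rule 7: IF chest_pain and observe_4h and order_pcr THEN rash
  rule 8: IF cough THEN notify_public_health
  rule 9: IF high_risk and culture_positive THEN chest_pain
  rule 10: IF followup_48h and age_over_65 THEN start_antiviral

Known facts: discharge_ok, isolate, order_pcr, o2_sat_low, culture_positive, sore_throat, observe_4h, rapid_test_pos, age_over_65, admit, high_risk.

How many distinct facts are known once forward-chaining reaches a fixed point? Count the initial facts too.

Round 1: rule 2 [IF sore_throat THEN hydration_advised]; rule 4 [IF age_over_65 and high_risk and sore_throat THEN immunocompromised]; rule 5 [IF age_over_65 THEN exposure_confirmed]; rule 6 [IF discharge_ok and culture_positive THEN followup_48h]; rule 9 [IF high_risk and culture_positive THEN chest_pain]. New: hydration_advised, immunocompromised, exposure_confirmed, followup_48h, chest_pain.
Round 2: rule 7 [IF chest_pain and observe_4h and order_pcr THEN rash]; rule 10 [IF followup_48h and age_over_65 THEN start_antiviral]. New: rash, start_antiviral.
Round 3: rule 3 [IF start_antiviral and immunocompromised and order_pcr THEN cough]. New: cough.
Round 4: rule 8 [IF cough THEN notify_public_health]. New: notify_public_health.
Round 5: rule 1 [IF notify_public_health and rash THEN order_xray]. New: order_xray.
Closure: {admit, age_over_65, chest_pain, cough, culture_positive, discharge_ok, exposure_confirmed, followup_48h, high_risk, hydration_advised, immunocompromised, isolate, notify_public_health, o2_sat_low, observe_4h, order_pcr, order_xray, rapid_test_pos, rash, sore_throat, start_antiviral} — 21 facts.

21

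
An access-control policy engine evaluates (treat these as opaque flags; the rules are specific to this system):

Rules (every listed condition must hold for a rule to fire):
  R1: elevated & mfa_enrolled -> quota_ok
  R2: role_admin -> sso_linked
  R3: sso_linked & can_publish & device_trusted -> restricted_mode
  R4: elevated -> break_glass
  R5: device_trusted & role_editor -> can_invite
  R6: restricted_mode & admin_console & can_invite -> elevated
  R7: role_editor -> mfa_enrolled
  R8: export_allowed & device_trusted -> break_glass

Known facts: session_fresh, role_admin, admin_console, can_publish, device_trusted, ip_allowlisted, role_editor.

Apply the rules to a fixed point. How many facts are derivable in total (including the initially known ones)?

Round 1 fires R2, R5, R7, giving sso_linked, can_invite, mfa_enrolled.
Round 2 fires R3, giving restricted_mode.
Round 3 fires R6, giving elevated.
Round 4 fires R1, R4, giving quota_ok, break_glass.
Closure: {admin_console, break_glass, can_invite, can_publish, device_trusted, elevated, ip_allowlisted, mfa_enrolled, quota_ok, restricted_mode, role_admin, role_editor, session_fresh, sso_linked} — 14 facts.

14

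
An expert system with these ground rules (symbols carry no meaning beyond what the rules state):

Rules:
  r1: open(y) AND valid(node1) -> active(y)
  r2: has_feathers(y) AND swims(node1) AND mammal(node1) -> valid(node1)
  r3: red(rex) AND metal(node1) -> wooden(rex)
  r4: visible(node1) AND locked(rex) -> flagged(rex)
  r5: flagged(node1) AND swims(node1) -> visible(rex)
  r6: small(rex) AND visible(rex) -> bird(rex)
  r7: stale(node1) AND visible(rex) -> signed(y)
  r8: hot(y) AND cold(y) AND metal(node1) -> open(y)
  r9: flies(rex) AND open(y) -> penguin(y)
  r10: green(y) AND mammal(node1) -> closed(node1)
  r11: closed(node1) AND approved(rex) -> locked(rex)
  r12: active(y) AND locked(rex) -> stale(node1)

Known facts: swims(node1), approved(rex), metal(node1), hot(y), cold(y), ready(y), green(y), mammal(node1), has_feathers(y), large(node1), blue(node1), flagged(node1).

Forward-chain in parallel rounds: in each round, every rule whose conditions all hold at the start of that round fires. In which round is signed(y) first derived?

Round 1: r2 [has_feathers(y) AND swims(node1) AND mammal(node1) -> valid(node1)]; r5 [flagged(node1) AND swims(node1) -> visible(rex)]; r8 [hot(y) AND cold(y) AND metal(node1) -> open(y)]; r10 [green(y) AND mammal(node1) -> closed(node1)]. Adds valid(node1), visible(rex), open(y), closed(node1).
Round 2: r1 [open(y) AND valid(node1) -> active(y)]; r11 [closed(node1) AND approved(rex) -> locked(rex)]. Adds active(y), locked(rex).
Round 3: r12 [active(y) AND locked(rex) -> stale(node1)]. Adds stale(node1).
Round 4: r7 [stale(node1) AND visible(rex) -> signed(y)]. Adds signed(y).
signed(y) first appears in round 4.

4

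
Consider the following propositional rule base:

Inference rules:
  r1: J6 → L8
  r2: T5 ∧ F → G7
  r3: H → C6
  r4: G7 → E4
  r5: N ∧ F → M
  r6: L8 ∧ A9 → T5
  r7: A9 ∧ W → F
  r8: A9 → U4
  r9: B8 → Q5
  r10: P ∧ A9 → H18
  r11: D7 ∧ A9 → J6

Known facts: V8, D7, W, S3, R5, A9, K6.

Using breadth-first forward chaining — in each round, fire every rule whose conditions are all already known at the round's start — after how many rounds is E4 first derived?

[1] r7 [A9 ∧ W → F]; r8 [A9 → U4]; r11 [D7 ∧ A9 → J6]. ⇒ new: F, U4, J6.
[2] r1 [J6 → L8]. ⇒ new: L8.
[3] r6 [L8 ∧ A9 → T5]. ⇒ new: T5.
[4] r2 [T5 ∧ F → G7]. ⇒ new: G7.
[5] r4 [G7 → E4]. ⇒ new: E4.
E4 first appears in round 5.

5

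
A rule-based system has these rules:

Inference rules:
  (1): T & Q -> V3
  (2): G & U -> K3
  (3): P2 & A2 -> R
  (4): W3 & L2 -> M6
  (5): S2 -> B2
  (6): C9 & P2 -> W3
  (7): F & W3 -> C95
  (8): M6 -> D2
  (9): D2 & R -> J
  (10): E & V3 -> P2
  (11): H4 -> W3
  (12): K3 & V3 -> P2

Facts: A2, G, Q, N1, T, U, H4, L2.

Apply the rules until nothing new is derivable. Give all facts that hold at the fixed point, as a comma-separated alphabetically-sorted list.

Round 1 fires (1), (2), (11), giving V3, K3, W3.
Round 2 fires (4), (12), giving M6, P2.
Round 3 fires (3), (8), giving R, D2.
Round 4 fires (9), giving J.

A2, D2, G, H4, J, K3, L2, M6, N1, P2, Q, R, T, U, V3, W3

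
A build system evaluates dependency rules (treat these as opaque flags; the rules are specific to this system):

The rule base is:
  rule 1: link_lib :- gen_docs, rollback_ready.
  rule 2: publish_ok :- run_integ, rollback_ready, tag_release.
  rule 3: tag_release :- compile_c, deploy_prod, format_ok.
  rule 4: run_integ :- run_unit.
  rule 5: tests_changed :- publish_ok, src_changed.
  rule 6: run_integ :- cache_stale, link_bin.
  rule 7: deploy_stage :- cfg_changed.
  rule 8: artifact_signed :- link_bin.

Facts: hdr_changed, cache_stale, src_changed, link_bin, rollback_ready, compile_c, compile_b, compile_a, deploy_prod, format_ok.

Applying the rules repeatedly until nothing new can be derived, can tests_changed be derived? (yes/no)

[1] rule 3 [tag_release :- compile_c, deploy_prod, format_ok.]; rule 6 [run_integ :- cache_stale, link_bin.]; rule 8 [artifact_signed :- link_bin.]. ⇒ new: tag_release, run_integ, artifact_signed.
[2] rule 2 [publish_ok :- run_integ, rollback_ready, tag_release.]. ⇒ new: publish_ok.
[3] rule 5 [tests_changed :- publish_ok, src_changed.]. ⇒ new: tests_changed.
tests_changed appears in round 3, so it is derivable.

yes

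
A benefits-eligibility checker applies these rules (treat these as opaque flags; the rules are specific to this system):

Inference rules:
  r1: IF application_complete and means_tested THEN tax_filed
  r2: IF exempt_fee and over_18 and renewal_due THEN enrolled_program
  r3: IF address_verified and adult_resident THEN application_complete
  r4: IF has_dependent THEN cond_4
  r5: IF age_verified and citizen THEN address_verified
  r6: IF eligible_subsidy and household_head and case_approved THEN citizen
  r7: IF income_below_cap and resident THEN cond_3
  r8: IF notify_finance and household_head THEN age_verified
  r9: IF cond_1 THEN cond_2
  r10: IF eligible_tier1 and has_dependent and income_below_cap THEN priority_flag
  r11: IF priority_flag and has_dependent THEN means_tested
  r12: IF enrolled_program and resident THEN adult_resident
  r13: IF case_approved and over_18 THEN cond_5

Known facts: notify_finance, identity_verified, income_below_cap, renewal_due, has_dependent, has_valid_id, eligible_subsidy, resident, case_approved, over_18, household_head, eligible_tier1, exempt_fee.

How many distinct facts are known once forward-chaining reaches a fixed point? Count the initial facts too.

Round 1 fires r2, r4, r6, r7, r8, r10, r13, giving enrolled_program, cond_4, citizen, cond_3, age_verified, priority_flag, cond_5.
Round 2 fires r5, r11, r12, giving address_verified, means_tested, adult_resident.
Round 3 fires r3, giving application_complete.
Round 4 fires r1, giving tax_filed.
Closure: {address_verified, adult_resident, age_verified, application_complete, case_approved, citizen, cond_3, cond_4, cond_5, eligible_subsidy, eligible_tier1, enrolled_program, exempt_fee, has_dependent, has_valid_id, household_head, identity_verified, income_below_cap, means_tested, notify_finance, over_18, priority_flag, renewal_due, resident, tax_filed} — 25 facts.

25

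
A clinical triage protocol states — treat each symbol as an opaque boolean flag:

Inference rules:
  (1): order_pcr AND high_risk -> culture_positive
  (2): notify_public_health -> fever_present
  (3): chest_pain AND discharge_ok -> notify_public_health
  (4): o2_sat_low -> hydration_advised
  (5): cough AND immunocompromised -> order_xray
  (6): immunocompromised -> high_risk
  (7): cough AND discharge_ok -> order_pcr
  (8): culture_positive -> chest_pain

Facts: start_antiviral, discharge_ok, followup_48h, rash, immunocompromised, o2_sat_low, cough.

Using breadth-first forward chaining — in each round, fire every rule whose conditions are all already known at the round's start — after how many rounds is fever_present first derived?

Round 1 fires (4), (5), (6), (7), giving hydration_advised, order_xray, high_risk, order_pcr.
Round 2 fires (1), giving culture_positive.
Round 3 fires (8), giving chest_pain.
Round 4 fires (3), giving notify_public_health.
Round 5 fires (2), giving fever_present.
fever_present first appears in round 5.

5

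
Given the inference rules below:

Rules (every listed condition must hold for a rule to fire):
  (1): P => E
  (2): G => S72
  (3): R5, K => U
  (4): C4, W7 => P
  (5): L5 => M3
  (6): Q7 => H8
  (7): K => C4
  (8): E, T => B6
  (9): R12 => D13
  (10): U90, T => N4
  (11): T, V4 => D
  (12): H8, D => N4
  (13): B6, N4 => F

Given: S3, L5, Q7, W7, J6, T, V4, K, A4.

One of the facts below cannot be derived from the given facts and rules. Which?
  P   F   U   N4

U

Round 1 — (5), (6), (7), (11), derive M3, H8, C4, D.
Round 2 — (4), (12), derive P, N4.
Round 3 — (1), derive E.
Round 4 — (8), derive B6.
Round 5 — (13), derive F.
Derived: F (round 5), P (round 2), N4 (round 2). U never appears in any round.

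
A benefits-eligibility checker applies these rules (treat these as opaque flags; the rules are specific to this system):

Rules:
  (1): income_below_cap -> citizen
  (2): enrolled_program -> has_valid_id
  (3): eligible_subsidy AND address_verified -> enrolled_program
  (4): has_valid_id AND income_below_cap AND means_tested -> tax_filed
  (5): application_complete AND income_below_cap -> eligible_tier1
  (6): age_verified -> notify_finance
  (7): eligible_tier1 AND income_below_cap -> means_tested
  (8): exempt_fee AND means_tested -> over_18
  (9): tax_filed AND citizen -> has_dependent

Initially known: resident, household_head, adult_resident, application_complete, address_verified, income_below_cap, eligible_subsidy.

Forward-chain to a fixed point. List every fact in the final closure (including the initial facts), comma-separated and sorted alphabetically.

address_verified, adult_resident, application_complete, citizen, eligible_subsidy, eligible_tier1, enrolled_program, has_dependent, has_valid_id, household_head, income_below_cap, means_tested, resident, tax_filed

Round 1 — (1), (3), (5), derive citizen, enrolled_program, eligible_tier1.
Round 2 — (2), (7), derive has_valid_id, means_tested.
Round 3 — (4), derive tax_filed.
Round 4 — (9), derive has_dependent.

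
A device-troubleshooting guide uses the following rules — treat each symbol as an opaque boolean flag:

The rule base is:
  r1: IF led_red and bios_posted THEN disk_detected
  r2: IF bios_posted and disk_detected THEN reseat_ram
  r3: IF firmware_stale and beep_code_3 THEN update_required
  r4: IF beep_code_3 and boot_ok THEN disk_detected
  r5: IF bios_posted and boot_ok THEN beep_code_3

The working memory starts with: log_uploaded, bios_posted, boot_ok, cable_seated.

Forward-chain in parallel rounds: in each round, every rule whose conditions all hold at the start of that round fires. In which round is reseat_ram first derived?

3

Round 1: r5 [IF bios_posted and boot_ok THEN beep_code_3]. Adds beep_code_3.
Round 2: r4 [IF beep_code_3 and boot_ok THEN disk_detected]. Adds disk_detected.
Round 3: r2 [IF bios_posted and disk_detected THEN reseat_ram]. Adds reseat_ram.
reseat_ram first appears in round 3.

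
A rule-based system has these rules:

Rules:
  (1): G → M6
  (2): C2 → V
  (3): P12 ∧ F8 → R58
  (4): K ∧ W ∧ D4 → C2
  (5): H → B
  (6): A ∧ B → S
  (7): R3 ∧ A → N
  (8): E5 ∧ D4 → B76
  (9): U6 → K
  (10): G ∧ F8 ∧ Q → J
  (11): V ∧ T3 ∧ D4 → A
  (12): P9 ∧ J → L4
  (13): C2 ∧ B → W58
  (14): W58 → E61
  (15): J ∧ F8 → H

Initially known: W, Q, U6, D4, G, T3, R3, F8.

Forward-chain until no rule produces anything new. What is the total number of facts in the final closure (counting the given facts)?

Round 1 — (1), (9), (10), derive M6, K, J.
Round 2 — (4), (15), derive C2, H.
Round 3 — (2), (5), derive V, B.
Round 4 — (11), (13), derive A, W58.
Round 5 — (6), (7), (14), derive S, N, E61.
Closure: {A, B, C2, D4, E61, F8, G, H, J, K, M6, N, Q, R3, S, T3, U6, V, W, W58} — 20 facts.

20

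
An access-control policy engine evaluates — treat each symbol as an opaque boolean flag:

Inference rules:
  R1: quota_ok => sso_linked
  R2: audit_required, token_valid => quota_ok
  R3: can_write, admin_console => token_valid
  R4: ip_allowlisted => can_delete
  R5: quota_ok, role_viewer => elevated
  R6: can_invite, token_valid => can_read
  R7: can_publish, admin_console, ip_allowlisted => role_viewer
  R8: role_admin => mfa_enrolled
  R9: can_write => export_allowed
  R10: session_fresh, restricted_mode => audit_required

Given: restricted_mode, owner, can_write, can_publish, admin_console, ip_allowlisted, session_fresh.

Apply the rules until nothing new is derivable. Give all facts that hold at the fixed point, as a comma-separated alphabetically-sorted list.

admin_console, audit_required, can_delete, can_publish, can_write, elevated, export_allowed, ip_allowlisted, owner, quota_ok, restricted_mode, role_viewer, session_fresh, sso_linked, token_valid

Round 1 fires R3, R4, R7, R9, R10, giving token_valid, can_delete, role_viewer, export_allowed, audit_required.
Round 2 fires R2, giving quota_ok.
Round 3 fires R1, R5, giving sso_linked, elevated.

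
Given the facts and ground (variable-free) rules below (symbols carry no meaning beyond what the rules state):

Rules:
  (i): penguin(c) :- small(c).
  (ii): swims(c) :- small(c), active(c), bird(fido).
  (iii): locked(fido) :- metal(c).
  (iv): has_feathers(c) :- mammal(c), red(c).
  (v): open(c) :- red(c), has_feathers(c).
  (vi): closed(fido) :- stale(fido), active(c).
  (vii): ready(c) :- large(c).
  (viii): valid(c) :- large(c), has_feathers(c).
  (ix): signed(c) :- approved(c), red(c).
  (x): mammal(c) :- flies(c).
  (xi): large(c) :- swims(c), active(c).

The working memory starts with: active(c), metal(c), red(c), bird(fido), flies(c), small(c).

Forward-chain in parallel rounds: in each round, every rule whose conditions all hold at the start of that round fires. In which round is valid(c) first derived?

Round 1: (i) [penguin(c) :- small(c).]; (ii) [swims(c) :- small(c), active(c), bird(fido).]; (iii) [locked(fido) :- metal(c).]; (x) [mammal(c) :- flies(c).]. Adds penguin(c), swims(c), locked(fido), mammal(c).
Round 2: (iv) [has_feathers(c) :- mammal(c), red(c).]; (xi) [large(c) :- swims(c), active(c).]. Adds has_feathers(c), large(c).
Round 3: (v) [open(c) :- red(c), has_feathers(c).]; (vii) [ready(c) :- large(c).]; (viii) [valid(c) :- large(c), has_feathers(c).]. Adds open(c), ready(c), valid(c).
valid(c) first appears in round 3.

3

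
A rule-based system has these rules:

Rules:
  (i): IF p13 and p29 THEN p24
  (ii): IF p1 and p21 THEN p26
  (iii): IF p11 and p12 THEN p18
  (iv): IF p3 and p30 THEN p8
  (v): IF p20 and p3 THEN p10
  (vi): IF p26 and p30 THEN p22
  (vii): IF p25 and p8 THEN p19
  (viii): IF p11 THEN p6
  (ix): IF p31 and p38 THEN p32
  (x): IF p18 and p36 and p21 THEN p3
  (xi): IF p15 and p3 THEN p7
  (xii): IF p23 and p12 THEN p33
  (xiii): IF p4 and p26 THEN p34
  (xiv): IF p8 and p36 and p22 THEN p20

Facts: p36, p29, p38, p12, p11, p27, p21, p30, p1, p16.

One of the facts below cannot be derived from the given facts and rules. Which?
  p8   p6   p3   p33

p33

Round 1 — (ii), (iii), (viii), derive p26, p18, p6.
Round 2 — (vi), (x), derive p22, p3.
Round 3 — (iv), derive p8.
Round 4 — (xiv), derive p20.
Round 5 — (v), derive p10.
Derived: p8 (round 3), p3 (round 2), p6 (round 1). p33 never appears in any round.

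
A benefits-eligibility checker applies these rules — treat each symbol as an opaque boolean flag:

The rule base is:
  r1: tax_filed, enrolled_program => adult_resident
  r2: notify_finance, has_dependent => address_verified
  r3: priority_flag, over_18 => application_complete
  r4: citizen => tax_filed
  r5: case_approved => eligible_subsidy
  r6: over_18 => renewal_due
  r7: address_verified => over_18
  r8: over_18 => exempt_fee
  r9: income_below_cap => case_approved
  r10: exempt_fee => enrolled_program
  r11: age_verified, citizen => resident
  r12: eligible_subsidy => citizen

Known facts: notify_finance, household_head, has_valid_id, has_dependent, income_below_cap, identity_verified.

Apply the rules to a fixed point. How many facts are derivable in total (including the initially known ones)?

16

[1] r2 [notify_finance, has_dependent => address_verified]; r9 [income_below_cap => case_approved]. ⇒ new: address_verified, case_approved.
[2] r5 [case_approved => eligible_subsidy]; r7 [address_verified => over_18]. ⇒ new: eligible_subsidy, over_18.
[3] r6 [over_18 => renewal_due]; r8 [over_18 => exempt_fee]; r12 [eligible_subsidy => citizen]. ⇒ new: renewal_due, exempt_fee, citizen.
[4] r4 [citizen => tax_filed]; r10 [exempt_fee => enrolled_program]. ⇒ new: tax_filed, enrolled_program.
[5] r1 [tax_filed, enrolled_program => adult_resident]. ⇒ new: adult_resident.
Closure: {address_verified, adult_resident, case_approved, citizen, eligible_subsidy, enrolled_program, exempt_fee, has_dependent, has_valid_id, household_head, identity_verified, income_below_cap, notify_finance, over_18, renewal_due, tax_filed} — 16 facts.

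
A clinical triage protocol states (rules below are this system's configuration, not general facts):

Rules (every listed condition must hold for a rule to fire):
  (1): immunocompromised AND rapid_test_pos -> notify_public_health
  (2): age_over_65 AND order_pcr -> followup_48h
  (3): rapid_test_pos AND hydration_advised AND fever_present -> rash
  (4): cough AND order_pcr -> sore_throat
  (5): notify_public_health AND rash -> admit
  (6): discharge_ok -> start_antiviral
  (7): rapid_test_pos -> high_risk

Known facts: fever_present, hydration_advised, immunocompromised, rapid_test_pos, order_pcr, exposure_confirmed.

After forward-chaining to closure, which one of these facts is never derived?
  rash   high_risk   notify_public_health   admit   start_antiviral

start_antiviral

Round 1: (1) [immunocompromised AND rapid_test_pos -> notify_public_health]; (3) [rapid_test_pos AND hydration_advised AND fever_present -> rash]; (7) [rapid_test_pos -> high_risk]. New: notify_public_health, rash, high_risk.
Round 2: (5) [notify_public_health AND rash -> admit]. New: admit.
Derived: admit (round 2), high_risk (round 1), notify_public_health (round 1), rash (round 1). start_antiviral never appears in any round.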